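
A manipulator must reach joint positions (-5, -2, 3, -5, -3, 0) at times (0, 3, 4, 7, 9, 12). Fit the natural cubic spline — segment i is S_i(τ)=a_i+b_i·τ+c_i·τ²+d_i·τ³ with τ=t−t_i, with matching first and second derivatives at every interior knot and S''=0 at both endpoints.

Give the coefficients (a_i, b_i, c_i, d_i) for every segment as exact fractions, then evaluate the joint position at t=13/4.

  seg 0: a=-5 b=-297/296 c=0 d=593/2664
  seg 1: a=-2 b=741/148 c=593/296 d=-595/296
  seg 2: a=3 b=883/296 c=-149/37 d=5711/7992
  seg 3: a=-5 b=-279/148 c=2135/888 d=-427/888
  seg 4: a=-3 b=871/444 c=-427/888 d=427/7992
S(13/4) = -12399/18944

Δ: Δ0=1, Δ1=5, Δ2=-8/3, Δ3=1, Δ4=1
row 1: diag=8, rhs=24; c'=1/8, d'=3
row 2: denom=8−1·1/8=63/8; d'=(-46−1·3)/(63/8)=-56/9
row 3: denom=10−3·8/21=62/7; d'=(22−3·-56/9)/(62/7)=427/93
row 4: denom=10−2·7/31=296/31; d'=(0−2·427/93)/(296/31)=-427/444
back: M4=-427/444
back: M3=427/93−7/31·-427/444=2135/444
back: M2=-56/9−8/21·2135/444=-298/37
back: M1=3−1/8·-298/37=593/148
M: M0=0, M1=593/148, M2=-298/37, M3=2135/444, M4=-427/444, M5=0
seg 0: a=-5, c=M0/2=0, d=(M1−M0)/(6·3)=593/2664, b=Δ0−h0·(2M0+M1)/6=-297/296
seg 1: a=-2, c=M1/2=593/296, d=(M2−M1)/(6·1)=-595/296, b=Δ1−h1·(2M1+M2)/6=741/148
seg 2: a=3, c=M2/2=-149/37, d=(M3−M2)/(6·3)=5711/7992, b=Δ2−h2·(2M2+M3)/6=883/296
seg 3: a=-5, c=M3/2=2135/888, d=(M4−M3)/(6·2)=-427/888, b=Δ3−h3·(2M3+M4)/6=-279/148
seg 4: a=-3, c=M4/2=-427/888, d=(M5−M4)/(6·3)=427/7992, b=Δ4−h4·(2M4+M5)/6=871/444
t_q=13/4 → seg 1, τ=1/4; S=-2+741/148·τ+593/296·τ²+-595/296·τ³=-12399/18944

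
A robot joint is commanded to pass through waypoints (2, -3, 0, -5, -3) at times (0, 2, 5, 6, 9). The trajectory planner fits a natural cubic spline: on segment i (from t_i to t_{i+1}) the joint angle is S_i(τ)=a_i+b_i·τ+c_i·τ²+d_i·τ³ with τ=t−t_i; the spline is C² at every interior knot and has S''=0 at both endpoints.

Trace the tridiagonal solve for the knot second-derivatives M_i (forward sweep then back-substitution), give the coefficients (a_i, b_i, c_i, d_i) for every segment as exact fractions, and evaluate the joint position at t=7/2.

  seg 0: a=2 b=-1079/279 c=0 d=763/2232
  seg 1: a=-3 b=131/558 c=763/372 d=-6013/10044
  seg 2: a=0 b=-4043/1116 c=-931/279 d=243/124
  seg 3: a=-5 b=-2465/558 c=2837/1116 d=-2837/10044
S(7/2) = -53/992

Δ: Δ0=-5/2, Δ1=1, Δ2=-5, Δ3=2/3
row 1: diag=10, rhs=21; c'=3/10, d'=21/10
row 2: denom=8−3·3/10=71/10; d'=(-36−3·21/10)/(71/10)=-423/71
row 3: denom=8−1·10/71=558/71; d'=(34−1·-423/71)/(558/71)=2837/558
back: M3=2837/558
back: M2=-423/71−10/71·2837/558=-1862/279
back: M1=21/10−3/10·-1862/279=763/186
M: M0=0, M1=763/186, M2=-1862/279, M3=2837/558, M4=0
seg 0: a=2, c=M0/2=0, d=(M1−M0)/(6·2)=763/2232, b=Δ0−h0·(2M0+M1)/6=-1079/279
seg 1: a=-3, c=M1/2=763/372, d=(M2−M1)/(6·3)=-6013/10044, b=Δ1−h1·(2M1+M2)/6=131/558
seg 2: a=0, c=M2/2=-931/279, d=(M3−M2)/(6·1)=243/124, b=Δ2−h2·(2M2+M3)/6=-4043/1116
seg 3: a=-5, c=M3/2=2837/1116, d=(M4−M3)/(6·3)=-2837/10044, b=Δ3−h3·(2M3+M4)/6=-2465/558
t_q=7/2 → seg 1, τ=3/2; S=-3+131/558·τ+763/372·τ²+-6013/10044·τ³=-53/992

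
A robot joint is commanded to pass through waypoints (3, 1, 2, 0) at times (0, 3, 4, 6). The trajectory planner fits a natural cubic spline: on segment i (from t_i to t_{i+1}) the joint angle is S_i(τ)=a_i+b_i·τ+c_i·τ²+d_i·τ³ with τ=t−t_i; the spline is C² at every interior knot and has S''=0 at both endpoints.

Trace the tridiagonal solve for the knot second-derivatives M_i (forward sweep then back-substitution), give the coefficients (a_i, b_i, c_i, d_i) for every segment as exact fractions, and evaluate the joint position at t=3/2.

Δ: Δ0=-2/3, Δ1=1, Δ2=-1
row 1: diag=8, rhs=10; c'=1/8, d'=5/4
row 2: denom=6−1·1/8=47/8; d'=(-12−1·5/4)/(47/8)=-106/47
back: M2=-106/47
back: M1=5/4−1/8·-106/47=72/47
M: M0=0, M1=72/47, M2=-106/47, M3=0
seg 0: a=3, c=M0/2=0, d=(M1−M0)/(6·3)=4/47, b=Δ0−h0·(2M0+M1)/6=-202/141
seg 1: a=1, c=M1/2=36/47, d=(M2−M1)/(6·1)=-89/141, b=Δ1−h1·(2M1+M2)/6=122/141
seg 2: a=2, c=M2/2=-53/47, d=(M3−M2)/(6·2)=53/282, b=Δ2−h2·(2M2+M3)/6=71/141
t_q=3/2 → seg 0, τ=3/2; S=3+-202/141·τ+0·τ²+4/47·τ³=107/94

  seg 0: a=3 b=-202/141 c=0 d=4/47
  seg 1: a=1 b=122/141 c=36/47 d=-89/141
  seg 2: a=2 b=71/141 c=-53/47 d=53/282
S(3/2) = 107/94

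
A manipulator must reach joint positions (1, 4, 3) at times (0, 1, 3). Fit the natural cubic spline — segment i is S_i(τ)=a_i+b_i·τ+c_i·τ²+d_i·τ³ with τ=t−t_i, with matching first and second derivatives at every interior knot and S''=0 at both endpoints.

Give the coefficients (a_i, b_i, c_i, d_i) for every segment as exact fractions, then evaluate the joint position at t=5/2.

Δ: Δ0=3, Δ1=-1/2
row 1: diag=6, rhs=-21; c'=1/3, d'=-7/2
back: M1=-7/2
M: M0=0, M1=-7/2, M2=0
seg 0: a=1, c=M0/2=0, d=(M1−M0)/(6·1)=-7/12, b=Δ0−h0·(2M0+M1)/6=43/12
seg 1: a=4, c=M1/2=-7/4, d=(M2−M1)/(6·2)=7/24, b=Δ1−h1·(2M1+M2)/6=11/6
t_q=5/2 → seg 1, τ=3/2; S=4+11/6·τ+-7/4·τ²+7/24·τ³=243/64

  seg 0: a=1 b=43/12 c=0 d=-7/12
  seg 1: a=4 b=11/6 c=-7/4 d=7/24
S(5/2) = 243/64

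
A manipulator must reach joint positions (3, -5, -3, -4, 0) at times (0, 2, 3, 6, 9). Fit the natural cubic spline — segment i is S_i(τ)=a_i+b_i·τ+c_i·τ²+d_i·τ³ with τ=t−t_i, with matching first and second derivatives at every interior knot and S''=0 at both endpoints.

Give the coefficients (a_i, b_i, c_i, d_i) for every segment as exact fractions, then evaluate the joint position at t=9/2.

  seg 0: a=3 b=-105/17 c=0 d=37/68
  seg 1: a=-5 b=6/17 c=111/34 d=-55/34
  seg 2: a=-3 b=69/34 c=-27/17 d=245/918
  seg 3: a=-4 b=-5/17 c=83/102 d=-83/918
S(9/2) = -715/272

Δ: Δ0=-4, Δ1=2, Δ2=-1/3, Δ3=4/3
row 1: diag=6, rhs=36; c'=1/6, d'=6
row 2: denom=8−1·1/6=47/6; d'=(-14−1·6)/(47/6)=-120/47
row 3: denom=12−3·18/47=510/47; d'=(10−3·-120/47)/(510/47)=83/51
back: M3=83/51
back: M2=-120/47−18/47·83/51=-54/17
back: M1=6−1/6·-54/17=111/17
M: M0=0, M1=111/17, M2=-54/17, M3=83/51, M4=0
seg 0: a=3, c=M0/2=0, d=(M1−M0)/(6·2)=37/68, b=Δ0−h0·(2M0+M1)/6=-105/17
seg 1: a=-5, c=M1/2=111/34, d=(M2−M1)/(6·1)=-55/34, b=Δ1−h1·(2M1+M2)/6=6/17
seg 2: a=-3, c=M2/2=-27/17, d=(M3−M2)/(6·3)=245/918, b=Δ2−h2·(2M2+M3)/6=69/34
seg 3: a=-4, c=M3/2=83/102, d=(M4−M3)/(6·3)=-83/918, b=Δ3−h3·(2M3+M4)/6=-5/17
t_q=9/2 → seg 2, τ=3/2; S=-3+69/34·τ+-27/17·τ²+245/918·τ³=-715/272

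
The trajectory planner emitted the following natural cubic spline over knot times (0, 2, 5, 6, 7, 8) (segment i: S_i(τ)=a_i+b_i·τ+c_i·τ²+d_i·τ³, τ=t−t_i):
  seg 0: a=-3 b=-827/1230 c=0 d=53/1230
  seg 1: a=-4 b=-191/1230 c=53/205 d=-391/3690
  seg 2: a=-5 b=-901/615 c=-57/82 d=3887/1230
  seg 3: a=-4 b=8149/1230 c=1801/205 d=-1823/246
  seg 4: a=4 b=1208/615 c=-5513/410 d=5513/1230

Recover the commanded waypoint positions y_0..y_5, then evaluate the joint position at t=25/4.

y_0 = S_0(0) = a_0 = -3
y_1 = S_1(0) = a_1 = -4
y_2 = S_2(0) = a_2 = -5
y_3 = S_3(0) = a_3 = -4
y_4 = S_4(0) = a_4 = 4
y_5 = S_4(1) = -3
t_q=25/4 is in segment 3 (τ=1/4); S_3(τ)=-50129/26240

y_0=-3 y_1=-4 y_2=-5 y_3=-4 y_4=4 y_5=-3
S(25/4) = -50129/26240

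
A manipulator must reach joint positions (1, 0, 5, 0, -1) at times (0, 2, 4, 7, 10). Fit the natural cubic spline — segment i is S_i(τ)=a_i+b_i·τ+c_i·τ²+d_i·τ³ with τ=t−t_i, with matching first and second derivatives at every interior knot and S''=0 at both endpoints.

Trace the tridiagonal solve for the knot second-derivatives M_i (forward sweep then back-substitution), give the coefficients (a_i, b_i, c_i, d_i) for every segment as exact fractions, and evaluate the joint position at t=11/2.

  seg 0: a=1 b=-31/20 c=0 d=21/80
  seg 1: a=0 b=8/5 c=63/40 d=-9/16
  seg 2: a=5 b=23/20 c=-9/5 d=31/108
  seg 3: a=0 b=-19/10 c=47/60 d=-47/540
S(11/2) = 583/160

Δ: Δ0=-1/2, Δ1=5/2, Δ2=-5/3, Δ3=-1/3
row 1: diag=8, rhs=18; c'=1/4, d'=9/4
row 2: denom=10−2·1/4=19/2; d'=(-25−2·9/4)/(19/2)=-59/19
row 3: denom=12−3·6/19=210/19; d'=(8−3·-59/19)/(210/19)=47/30
back: M3=47/30
back: M2=-59/19−6/19·47/30=-18/5
back: M1=9/4−1/4·-18/5=63/20
M: M0=0, M1=63/20, M2=-18/5, M3=47/30, M4=0
seg 0: a=1, c=M0/2=0, d=(M1−M0)/(6·2)=21/80, b=Δ0−h0·(2M0+M1)/6=-31/20
seg 1: a=0, c=M1/2=63/40, d=(M2−M1)/(6·2)=-9/16, b=Δ1−h1·(2M1+M2)/6=8/5
seg 2: a=5, c=M2/2=-9/5, d=(M3−M2)/(6·3)=31/108, b=Δ2−h2·(2M2+M3)/6=23/20
seg 3: a=0, c=M3/2=47/60, d=(M4−M3)/(6·3)=-47/540, b=Δ3−h3·(2M3+M4)/6=-19/10
t_q=11/2 → seg 2, τ=3/2; S=5+23/20·τ+-9/5·τ²+31/108·τ³=583/160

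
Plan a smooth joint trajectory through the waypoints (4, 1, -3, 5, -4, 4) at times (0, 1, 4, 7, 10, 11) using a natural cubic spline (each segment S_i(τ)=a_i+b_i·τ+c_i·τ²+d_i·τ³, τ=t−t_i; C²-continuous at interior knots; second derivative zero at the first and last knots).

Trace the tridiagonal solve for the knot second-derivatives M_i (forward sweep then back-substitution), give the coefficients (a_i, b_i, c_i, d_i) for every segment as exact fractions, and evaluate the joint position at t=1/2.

  seg 0: a=4 b=-6950/2331 c=0 d=-43/2331
  seg 1: a=1 b=-7079/2331 c=-43/777 d=4358/20979
  seg 2: a=-3 b=5221/2331 c=4229/2331 d=-316/567
  seg 3: a=5 b=-4481/2331 c=-7463/2331 d=19877/20979
  seg 4: a=-4 b=10372/2331 c=4138/777 d=-4138/2331
S(1/2) = 15583/6216

Δ: Δ0=-3, Δ1=-4/3, Δ2=8/3, Δ3=-3, Δ4=8
row 1: diag=8, rhs=10; c'=3/8, d'=5/4
row 2: denom=12−3·3/8=87/8; d'=(24−3·5/4)/(87/8)=54/29
row 3: denom=12−3·8/29=324/29; d'=(-34−3·54/29)/(324/29)=-287/81
row 4: denom=8−3·29/108=259/36; d'=(66−3·-287/81)/(259/36)=8276/777
back: M4=8276/777
back: M3=-287/81−29/108·8276/777=-14926/2331
back: M2=54/29−8/29·-14926/2331=8458/2331
back: M1=5/4−3/8·8458/2331=-86/777
M: M0=0, M1=-86/777, M2=8458/2331, M3=-14926/2331, M4=8276/777, M5=0
seg 0: a=4, c=M0/2=0, d=(M1−M0)/(6·1)=-43/2331, b=Δ0−h0·(2M0+M1)/6=-6950/2331
seg 1: a=1, c=M1/2=-43/777, d=(M2−M1)/(6·3)=4358/20979, b=Δ1−h1·(2M1+M2)/6=-7079/2331
seg 2: a=-3, c=M2/2=4229/2331, d=(M3−M2)/(6·3)=-316/567, b=Δ2−h2·(2M2+M3)/6=5221/2331
seg 3: a=5, c=M3/2=-7463/2331, d=(M4−M3)/(6·3)=19877/20979, b=Δ3−h3·(2M3+M4)/6=-4481/2331
seg 4: a=-4, c=M4/2=4138/777, d=(M5−M4)/(6·1)=-4138/2331, b=Δ4−h4·(2M4+M5)/6=10372/2331
t_q=1/2 → seg 0, τ=1/2; S=4+-6950/2331·τ+0·τ²+-43/2331·τ³=15583/6216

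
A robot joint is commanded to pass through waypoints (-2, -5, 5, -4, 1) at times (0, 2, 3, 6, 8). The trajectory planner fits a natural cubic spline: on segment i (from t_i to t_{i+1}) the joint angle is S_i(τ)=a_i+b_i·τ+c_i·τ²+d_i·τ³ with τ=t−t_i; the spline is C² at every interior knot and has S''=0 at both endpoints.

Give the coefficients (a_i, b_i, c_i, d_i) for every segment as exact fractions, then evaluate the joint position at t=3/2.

  seg 0: a=-2 b=-1275/208 c=0 d=963/832
  seg 1: a=-5 b=807/104 c=2889/416 d=-1957/416
  seg 2: a=5 b=3135/416 c=-1491/208 d=39/32
  seg 3: a=-4 b=-267/104 c=1581/416 d=-527/832
S(3/2) = -48511/6656

Δ: Δ0=-3/2, Δ1=10, Δ2=-3, Δ3=5/2
row 1: diag=6, rhs=69; c'=1/6, d'=23/2
row 2: denom=8−1·1/6=47/6; d'=(-78−1·23/2)/(47/6)=-537/47
row 3: denom=10−3·18/47=416/47; d'=(33−3·-537/47)/(416/47)=1581/208
back: M3=1581/208
back: M2=-537/47−18/47·1581/208=-1491/104
back: M1=23/2−1/6·-1491/104=2889/208
M: M0=0, M1=2889/208, M2=-1491/104, M3=1581/208, M4=0
seg 0: a=-2, c=M0/2=0, d=(M1−M0)/(6·2)=963/832, b=Δ0−h0·(2M0+M1)/6=-1275/208
seg 1: a=-5, c=M1/2=2889/416, d=(M2−M1)/(6·1)=-1957/416, b=Δ1−h1·(2M1+M2)/6=807/104
seg 2: a=5, c=M2/2=-1491/208, d=(M3−M2)/(6·3)=39/32, b=Δ2−h2·(2M2+M3)/6=3135/416
seg 3: a=-4, c=M3/2=1581/416, d=(M4−M3)/(6·2)=-527/832, b=Δ3−h3·(2M3+M4)/6=-267/104
t_q=3/2 → seg 0, τ=3/2; S=-2+-1275/208·τ+0·τ²+963/832·τ³=-48511/6656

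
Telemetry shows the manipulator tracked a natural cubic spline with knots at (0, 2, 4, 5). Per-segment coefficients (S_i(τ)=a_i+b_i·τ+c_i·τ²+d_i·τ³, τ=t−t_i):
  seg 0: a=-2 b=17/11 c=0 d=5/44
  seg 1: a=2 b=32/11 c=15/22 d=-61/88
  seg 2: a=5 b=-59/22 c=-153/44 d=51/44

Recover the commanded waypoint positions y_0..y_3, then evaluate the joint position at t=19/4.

y_0=-2 y_1=2 y_2=5 y_3=0
S(19/4) = 4285/2816

y_0 = S_0(0) = a_0 = -2
y_1 = S_1(0) = a_1 = 2
y_2 = S_2(0) = a_2 = 5
y_3 = S_2(1) = 0
t_q=19/4 is in segment 2 (τ=3/4); S_2(τ)=4285/2816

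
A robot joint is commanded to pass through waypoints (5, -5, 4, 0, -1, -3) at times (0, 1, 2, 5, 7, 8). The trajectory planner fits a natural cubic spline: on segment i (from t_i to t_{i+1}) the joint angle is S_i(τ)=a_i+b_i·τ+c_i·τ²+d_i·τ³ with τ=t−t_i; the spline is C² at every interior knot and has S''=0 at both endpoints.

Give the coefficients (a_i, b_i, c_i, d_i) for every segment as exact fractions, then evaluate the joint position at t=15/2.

Δ: Δ0=-10, Δ1=9, Δ2=-4/3, Δ3=-1/2, Δ4=-2
row 1: diag=4, rhs=114; c'=1/4, d'=57/2
row 2: denom=8−1·1/4=31/4; d'=(-62−1·57/2)/(31/4)=-362/31
row 3: denom=10−3·12/31=274/31; d'=(5−3·-362/31)/(274/31)=1241/274
row 4: denom=6−2·31/137=760/137; d'=(-9−2·1241/274)/(760/137)=-1237/380
back: M4=-1237/380
back: M3=1241/274−31/137·-1237/380=2001/380
back: M2=-362/31−12/31·2001/380=-1303/95
back: M1=57/2−1/4·-1303/95=12133/380
M: M0=0, M1=12133/380, M2=-1303/95, M3=2001/380, M4=-1237/380, M5=0
seg 0: a=5, c=M0/2=0, d=(M1−M0)/(6·1)=12133/2280, b=Δ0−h0·(2M0+M1)/6=-34933/2280
seg 1: a=-5, c=M1/2=12133/760, d=(M2−M1)/(6·1)=-3469/456, b=Δ1−h1·(2M1+M2)/6=733/1140
seg 2: a=4, c=M2/2=-1303/190, d=(M3−M2)/(6·3)=7213/6840, b=Δ2−h2·(2M2+M3)/6=22229/2280
seg 3: a=0, c=M3/2=2001/760, d=(M4−M3)/(6·2)=-1619/2280, b=Δ3−h3·(2M3+M4)/6=-667/228
seg 4: a=-1, c=M4/2=-1237/760, d=(M5−M4)/(6·1)=1237/2280, b=Δ4−h4·(2M4+M5)/6=-1043/1140
t_q=15/2 → seg 4, τ=1/2; S=-1+-1043/1140·τ+-1237/760·τ²+1237/2280·τ³=-10923/6080

  seg 0: a=5 b=-34933/2280 c=0 d=12133/2280
  seg 1: a=-5 b=733/1140 c=12133/760 d=-3469/456
  seg 2: a=4 b=22229/2280 c=-1303/190 d=7213/6840
  seg 3: a=0 b=-667/228 c=2001/760 d=-1619/2280
  seg 4: a=-1 b=-1043/1140 c=-1237/760 d=1237/2280
S(15/2) = -10923/6080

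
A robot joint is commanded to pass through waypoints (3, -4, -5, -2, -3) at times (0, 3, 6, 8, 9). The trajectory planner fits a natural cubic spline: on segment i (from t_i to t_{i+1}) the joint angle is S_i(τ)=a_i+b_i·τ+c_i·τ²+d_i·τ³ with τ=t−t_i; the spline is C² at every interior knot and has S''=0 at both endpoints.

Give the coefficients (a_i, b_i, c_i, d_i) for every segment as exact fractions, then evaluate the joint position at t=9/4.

Δ: Δ0=-7/3, Δ1=-1/3, Δ2=3/2, Δ3=-1
row 1: diag=12, rhs=12; c'=1/4, d'=1
row 2: denom=10−3·1/4=37/4; d'=(11−3·1)/(37/4)=32/37
row 3: denom=6−2·8/37=206/37; d'=(-15−2·32/37)/(206/37)=-619/206
back: M3=-619/206
back: M2=32/37−8/37·-619/206=156/103
back: M1=1−1/4·156/103=64/103
M: M0=0, M1=64/103, M2=156/103, M3=-619/206, M4=0
seg 0: a=3, c=M0/2=0, d=(M1−M0)/(6·3)=32/927, b=Δ0−h0·(2M0+M1)/6=-817/309
seg 1: a=-4, c=M1/2=32/103, d=(M2−M1)/(6·3)=46/927, b=Δ1−h1·(2M1+M2)/6=-529/309
seg 2: a=-5, c=M2/2=78/103, d=(M3−M2)/(6·2)=-931/2472, b=Δ2−h2·(2M2+M3)/6=461/309
seg 3: a=-2, c=M3/2=-619/412, d=(M4−M3)/(6·1)=619/1236, b=Δ3−h3·(2M3+M4)/6=1/618
t_q=9/4 → seg 0, τ=9/4; S=3+-817/309·τ+0·τ²+32/927·τ³=-1053/412

  seg 0: a=3 b=-817/309 c=0 d=32/927
  seg 1: a=-4 b=-529/309 c=32/103 d=46/927
  seg 2: a=-5 b=461/309 c=78/103 d=-931/2472
  seg 3: a=-2 b=1/618 c=-619/412 d=619/1236
S(9/4) = -1053/412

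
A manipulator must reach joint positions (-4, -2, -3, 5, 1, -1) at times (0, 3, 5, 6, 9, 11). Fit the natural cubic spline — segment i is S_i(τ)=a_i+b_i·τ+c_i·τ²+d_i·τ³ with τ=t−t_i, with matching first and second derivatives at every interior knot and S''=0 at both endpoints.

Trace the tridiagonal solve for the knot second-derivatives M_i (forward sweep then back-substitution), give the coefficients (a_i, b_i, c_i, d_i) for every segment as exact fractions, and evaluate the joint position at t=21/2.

  seg 0: a=-4 b=433/204 c=0 d=-11/68
  seg 1: a=-2 b=-229/102 c=-99/68 d=475/408
  seg 2: a=-3 b=301/51 c=94/17 d=-175/51
  seg 3: a=5 b=20/3 c=-81/17 d=107/153
  seg 4: a=1 b=-155/51 c=26/17 d=-13/51
S(21/2) = -133/136

Δ: Δ0=2/3, Δ1=-1/2, Δ2=8, Δ3=-4/3, Δ4=-1
row 1: diag=10, rhs=-7; c'=1/5, d'=-7/10
row 2: denom=6−2·1/5=28/5; d'=(51−2·-7/10)/(28/5)=131/14
row 3: denom=8−1·5/28=219/28; d'=(-56−1·131/14)/(219/28)=-610/73
row 4: denom=10−3·28/73=646/73; d'=(2−3·-610/73)/(646/73)=52/17
back: M4=52/17
back: M3=-610/73−28/73·52/17=-162/17
back: M2=131/14−5/28·-162/17=188/17
back: M1=-7/10−1/5·188/17=-99/34
M: M0=0, M1=-99/34, M2=188/17, M3=-162/17, M4=52/17, M5=0
seg 0: a=-4, c=M0/2=0, d=(M1−M0)/(6·3)=-11/68, b=Δ0−h0·(2M0+M1)/6=433/204
seg 1: a=-2, c=M1/2=-99/68, d=(M2−M1)/(6·2)=475/408, b=Δ1−h1·(2M1+M2)/6=-229/102
seg 2: a=-3, c=M2/2=94/17, d=(M3−M2)/(6·1)=-175/51, b=Δ2−h2·(2M2+M3)/6=301/51
seg 3: a=5, c=M3/2=-81/17, d=(M4−M3)/(6·3)=107/153, b=Δ3−h3·(2M3+M4)/6=20/3
seg 4: a=1, c=M4/2=26/17, d=(M5−M4)/(6·2)=-13/51, b=Δ4−h4·(2M4+M5)/6=-155/51
t_q=21/2 → seg 4, τ=3/2; S=1+-155/51·τ+26/17·τ²+-13/51·τ³=-133/136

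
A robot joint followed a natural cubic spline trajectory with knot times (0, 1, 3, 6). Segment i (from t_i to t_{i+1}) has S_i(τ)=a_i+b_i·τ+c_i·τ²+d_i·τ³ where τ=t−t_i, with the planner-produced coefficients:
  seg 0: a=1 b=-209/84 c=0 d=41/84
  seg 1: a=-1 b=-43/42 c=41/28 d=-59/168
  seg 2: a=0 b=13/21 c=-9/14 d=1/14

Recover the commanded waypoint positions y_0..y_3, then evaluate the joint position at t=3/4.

y_0=1 y_1=-1 y_2=0 y_3=-2
S(3/4) = -169/256

y_0 = S_0(0) = a_0 = 1
y_1 = S_1(0) = a_1 = -1
y_2 = S_2(0) = a_2 = 0
y_3 = S_2(3) = -2
t_q=3/4 is in segment 0 (τ=3/4); S_0(τ)=-169/256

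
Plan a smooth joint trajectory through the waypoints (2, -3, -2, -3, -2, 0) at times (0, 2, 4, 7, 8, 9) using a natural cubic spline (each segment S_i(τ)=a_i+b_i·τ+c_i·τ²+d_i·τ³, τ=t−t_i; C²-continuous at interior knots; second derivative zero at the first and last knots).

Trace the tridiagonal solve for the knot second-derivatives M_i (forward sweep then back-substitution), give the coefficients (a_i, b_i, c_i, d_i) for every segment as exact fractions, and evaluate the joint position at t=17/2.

Δ: Δ0=-5/2, Δ1=1/2, Δ2=-1/3, Δ3=1, Δ4=2
row 1: diag=8, rhs=18; c'=1/4, d'=9/4
row 2: denom=10−2·1/4=19/2; d'=(-5−2·9/4)/(19/2)=-1
row 3: denom=8−3·6/19=134/19; d'=(8−3·-1)/(134/19)=209/134
row 4: denom=4−1·19/134=517/134; d'=(6−1·209/134)/(517/134)=595/517
back: M4=595/517
back: M3=209/134−19/134·595/517=722/517
back: M2=-1−6/19·722/517=-745/517
back: M1=9/4−1/4·-745/517=2699/1034
M: M0=0, M1=2699/1034, M2=-745/517, M3=722/517, M4=595/517, M5=0
seg 0: a=2, c=M0/2=0, d=(M1−M0)/(6·2)=2699/12408, b=Δ0−h0·(2M0+M1)/6=-5227/1551
seg 1: a=-3, c=M1/2=2699/2068, d=(M2−M1)/(6·2)=-4189/12408, b=Δ1−h1·(2M1+M2)/6=-2357/3102
seg 2: a=-2, c=M2/2=-745/1034, d=(M3−M2)/(6·3)=163/1034, b=Δ2−h2·(2M2+M3)/6=635/1551
seg 3: a=-3, c=M3/2=361/517, d=(M4−M3)/(6·1)=-127/3102, b=Δ3−h3·(2M3+M4)/6=1063/3102
seg 4: a=-2, c=M4/2=595/1034, d=(M5−M4)/(6·1)=-595/3102, b=Δ4−h4·(2M4+M5)/6=2507/1551
t_q=17/2 → seg 4, τ=1/2; S=-2+2507/1551·τ+595/1034·τ²+-595/3102·τ³=-8867/8272

  seg 0: a=2 b=-5227/1551 c=0 d=2699/12408
  seg 1: a=-3 b=-2357/3102 c=2699/2068 d=-4189/12408
  seg 2: a=-2 b=635/1551 c=-745/1034 d=163/1034
  seg 3: a=-3 b=1063/3102 c=361/517 d=-127/3102
  seg 4: a=-2 b=2507/1551 c=595/1034 d=-595/3102
S(17/2) = -8867/8272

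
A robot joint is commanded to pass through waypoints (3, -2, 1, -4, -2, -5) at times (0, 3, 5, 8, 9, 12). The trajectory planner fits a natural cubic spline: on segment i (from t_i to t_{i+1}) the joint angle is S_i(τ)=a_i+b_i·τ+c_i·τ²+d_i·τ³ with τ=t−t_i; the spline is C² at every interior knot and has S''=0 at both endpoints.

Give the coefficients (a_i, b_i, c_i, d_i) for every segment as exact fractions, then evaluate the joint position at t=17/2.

  seg 0: a=3 b=-665/222 c=0 d=295/1998
  seg 1: a=-2 b=110/111 c=295/222 d=-159/296
  seg 2: a=1 b=-31/222 c=-841/444 d=205/444
  seg 3: a=-4 b=427/444 c=251/111 d=-181/148
  seg 4: a=-2 b=403/222 c=-625/444 d=625/3996
S(17/2) = -11035/3552

Δ: Δ0=-5/3, Δ1=3/2, Δ2=-5/3, Δ3=2, Δ4=-1
row 1: diag=10, rhs=19; c'=1/5, d'=19/10
row 2: denom=10−2·1/5=48/5; d'=(-19−2·19/10)/(48/5)=-19/8
row 3: denom=8−3·5/16=113/16; d'=(22−3·-19/8)/(113/16)=466/113
row 4: denom=8−1·16/113=888/113; d'=(-18−1·466/113)/(888/113)=-625/222
back: M4=-625/222
back: M3=466/113−16/113·-625/222=502/111
back: M2=-19/8−5/16·502/111=-841/222
back: M1=19/10−1/5·-841/222=295/111
M: M0=0, M1=295/111, M2=-841/222, M3=502/111, M4=-625/222, M5=0
seg 0: a=3, c=M0/2=0, d=(M1−M0)/(6·3)=295/1998, b=Δ0−h0·(2M0+M1)/6=-665/222
seg 1: a=-2, c=M1/2=295/222, d=(M2−M1)/(6·2)=-159/296, b=Δ1−h1·(2M1+M2)/6=110/111
seg 2: a=1, c=M2/2=-841/444, d=(M3−M2)/(6·3)=205/444, b=Δ2−h2·(2M2+M3)/6=-31/222
seg 3: a=-4, c=M3/2=251/111, d=(M4−M3)/(6·1)=-181/148, b=Δ3−h3·(2M3+M4)/6=427/444
seg 4: a=-2, c=M4/2=-625/444, d=(M5−M4)/(6·3)=625/3996, b=Δ4−h4·(2M4+M5)/6=403/222
t_q=17/2 → seg 3, τ=1/2; S=-4+427/444·τ+251/111·τ²+-181/148·τ³=-11035/3552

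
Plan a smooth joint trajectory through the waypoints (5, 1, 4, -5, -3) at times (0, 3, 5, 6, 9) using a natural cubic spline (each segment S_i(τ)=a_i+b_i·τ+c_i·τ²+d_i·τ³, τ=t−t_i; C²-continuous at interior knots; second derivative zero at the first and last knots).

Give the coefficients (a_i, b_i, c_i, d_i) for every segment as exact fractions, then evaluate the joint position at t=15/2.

  seg 0: a=5 b=-3091/876 c=0 d=641/2628
  seg 1: a=1 b=1339/438 c=641/292 d=-2605/1752
  seg 2: a=4 b=-1315/219 c=-491/73 d=817/219
  seg 3: a=-5 b=-1810/219 c=326/73 d=-326/657
S(15/2) = -2635/292

Δ: Δ0=-4/3, Δ1=3/2, Δ2=-9, Δ3=2/3
row 1: diag=10, rhs=17; c'=1/5, d'=17/10
row 2: denom=6−2·1/5=28/5; d'=(-63−2·17/10)/(28/5)=-83/7
row 3: denom=8−1·5/28=219/28; d'=(58−1·-83/7)/(219/28)=652/73
back: M3=652/73
back: M2=-83/7−5/28·652/73=-982/73
back: M1=17/10−1/5·-982/73=641/146
M: M0=0, M1=641/146, M2=-982/73, M3=652/73, M4=0
seg 0: a=5, c=M0/2=0, d=(M1−M0)/(6·3)=641/2628, b=Δ0−h0·(2M0+M1)/6=-3091/876
seg 1: a=1, c=M1/2=641/292, d=(M2−M1)/(6·2)=-2605/1752, b=Δ1−h1·(2M1+M2)/6=1339/438
seg 2: a=4, c=M2/2=-491/73, d=(M3−M2)/(6·1)=817/219, b=Δ2−h2·(2M2+M3)/6=-1315/219
seg 3: a=-5, c=M3/2=326/73, d=(M4−M3)/(6·3)=-326/657, b=Δ3−h3·(2M3+M4)/6=-1810/219
t_q=15/2 → seg 3, τ=3/2; S=-5+-1810/219·τ+326/73·τ²+-326/657·τ³=-2635/292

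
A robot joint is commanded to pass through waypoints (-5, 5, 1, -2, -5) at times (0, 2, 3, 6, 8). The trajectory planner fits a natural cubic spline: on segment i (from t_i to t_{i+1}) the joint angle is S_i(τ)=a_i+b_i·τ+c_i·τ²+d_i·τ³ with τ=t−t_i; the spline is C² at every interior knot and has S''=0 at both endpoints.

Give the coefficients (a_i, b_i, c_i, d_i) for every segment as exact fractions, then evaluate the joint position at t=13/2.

Δ: Δ0=5, Δ1=-4, Δ2=-1, Δ3=-3/2
row 1: diag=6, rhs=-54; c'=1/6, d'=-9
row 2: denom=8−1·1/6=47/6; d'=(18−1·-9)/(47/6)=162/47
row 3: denom=10−3·18/47=416/47; d'=(-3−3·162/47)/(416/47)=-627/416
back: M3=-627/416
back: M2=162/47−18/47·-627/416=837/208
back: M1=-9−1/6·837/208=-4023/416
M: M0=0, M1=-4023/416, M2=837/208, M3=-627/416, M4=0
seg 0: a=-5, c=M0/2=0, d=(M1−M0)/(6·2)=-1341/1664, b=Δ0−h0·(2M0+M1)/6=3421/416
seg 1: a=5, c=M1/2=-4023/832, d=(M2−M1)/(6·1)=1899/832, b=Δ1−h1·(2M1+M2)/6=-301/208
seg 2: a=1, c=M2/2=837/416, d=(M3−M2)/(6·3)=-59/192, b=Δ2−h2·(2M2+M3)/6=-3553/832
seg 3: a=-2, c=M3/2=-627/832, d=(M4−M3)/(6·2)=209/1664, b=Δ3−h3·(2M3+M4)/6=-103/208
t_q=13/2 → seg 3, τ=1/2; S=-2+-103/208·τ+-627/832·τ²+209/1664·τ³=-32219/13312

  seg 0: a=-5 b=3421/416 c=0 d=-1341/1664
  seg 1: a=5 b=-301/208 c=-4023/832 d=1899/832
  seg 2: a=1 b=-3553/832 c=837/416 d=-59/192
  seg 3: a=-2 b=-103/208 c=-627/832 d=209/1664
S(13/2) = -32219/13312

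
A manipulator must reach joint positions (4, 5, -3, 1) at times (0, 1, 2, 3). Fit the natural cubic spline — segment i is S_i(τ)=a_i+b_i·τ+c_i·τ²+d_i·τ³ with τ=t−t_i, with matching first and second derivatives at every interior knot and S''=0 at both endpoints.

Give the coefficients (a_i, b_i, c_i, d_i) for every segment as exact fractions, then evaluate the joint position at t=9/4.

  seg 0: a=4 b=21/5 c=0 d=-16/5
  seg 1: a=5 b=-27/5 c=-48/5 d=7
  seg 2: a=-3 b=-18/5 c=57/5 d=-19/5
S(9/4) = -1039/320

Δ: Δ0=1, Δ1=-8, Δ2=4
row 1: diag=4, rhs=-54; c'=1/4, d'=-27/2
row 2: denom=4−1·1/4=15/4; d'=(72−1·-27/2)/(15/4)=114/5
back: M2=114/5
back: M1=-27/2−1/4·114/5=-96/5
M: M0=0, M1=-96/5, M2=114/5, M3=0
seg 0: a=4, c=M0/2=0, d=(M1−M0)/(6·1)=-16/5, b=Δ0−h0·(2M0+M1)/6=21/5
seg 1: a=5, c=M1/2=-48/5, d=(M2−M1)/(6·1)=7, b=Δ1−h1·(2M1+M2)/6=-27/5
seg 2: a=-3, c=M2/2=57/5, d=(M3−M2)/(6·1)=-19/5, b=Δ2−h2·(2M2+M3)/6=-18/5
t_q=9/4 → seg 2, τ=1/4; S=-3+-18/5·τ+57/5·τ²+-19/5·τ³=-1039/320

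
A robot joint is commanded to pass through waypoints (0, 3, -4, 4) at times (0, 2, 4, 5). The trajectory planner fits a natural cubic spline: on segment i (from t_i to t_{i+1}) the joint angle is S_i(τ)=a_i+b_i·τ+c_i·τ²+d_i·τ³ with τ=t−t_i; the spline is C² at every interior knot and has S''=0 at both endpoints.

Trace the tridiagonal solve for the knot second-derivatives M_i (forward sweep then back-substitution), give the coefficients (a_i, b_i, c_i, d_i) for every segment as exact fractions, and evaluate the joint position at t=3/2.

Δ: Δ0=3/2, Δ1=-7/2, Δ2=8
row 1: diag=8, rhs=-30; c'=1/4, d'=-15/4
row 2: denom=6−2·1/4=11/2; d'=(69−2·-15/4)/(11/2)=153/11
back: M2=153/11
back: M1=-15/4−1/4·153/11=-159/22
M: M0=0, M1=-159/22, M2=153/11, M3=0
seg 0: a=0, c=M0/2=0, d=(M1−M0)/(6·2)=-53/88, b=Δ0−h0·(2M0+M1)/6=43/11
seg 1: a=3, c=M1/2=-159/44, d=(M2−M1)/(6·2)=155/88, b=Δ1−h1·(2M1+M2)/6=-73/22
seg 2: a=-4, c=M2/2=153/22, d=(M3−M2)/(6·1)=-51/22, b=Δ2−h2·(2M2+M3)/6=37/11
t_q=3/2 → seg 0, τ=3/2; S=0+43/11·τ+0·τ²+-53/88·τ³=2697/704

  seg 0: a=0 b=43/11 c=0 d=-53/88
  seg 1: a=3 b=-73/22 c=-159/44 d=155/88
  seg 2: a=-4 b=37/11 c=153/22 d=-51/22
S(3/2) = 2697/704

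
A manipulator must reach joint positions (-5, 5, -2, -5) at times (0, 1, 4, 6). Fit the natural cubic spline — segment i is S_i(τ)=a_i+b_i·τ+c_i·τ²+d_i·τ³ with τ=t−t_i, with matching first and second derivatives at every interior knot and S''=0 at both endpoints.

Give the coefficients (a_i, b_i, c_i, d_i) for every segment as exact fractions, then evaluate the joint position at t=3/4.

Δ: Δ0=10, Δ1=-7/3, Δ2=-3/2
row 1: diag=8, rhs=-74; c'=3/8, d'=-37/4
row 2: denom=10−3·3/8=71/8; d'=(5−3·-37/4)/(71/8)=262/71
back: M2=262/71
back: M1=-37/4−3/8·262/71=-755/71
M: M0=0, M1=-755/71, M2=262/71, M3=0
seg 0: a=-5, c=M0/2=0, d=(M1−M0)/(6·1)=-755/426, b=Δ0−h0·(2M0+M1)/6=5015/426
seg 1: a=5, c=M1/2=-755/142, d=(M2−M1)/(6·3)=113/142, b=Δ1−h1·(2M1+M2)/6=1375/213
seg 2: a=-2, c=M2/2=131/71, d=(M3−M2)/(6·2)=-131/426, b=Δ2−h2·(2M2+M3)/6=-1687/426
t_q=3/4 → seg 0, τ=3/4; S=-5+5015/426·τ+0·τ²+-755/426·τ³=28005/9088

  seg 0: a=-5 b=5015/426 c=0 d=-755/426
  seg 1: a=5 b=1375/213 c=-755/142 d=113/142
  seg 2: a=-2 b=-1687/426 c=131/71 d=-131/426
S(3/4) = 28005/9088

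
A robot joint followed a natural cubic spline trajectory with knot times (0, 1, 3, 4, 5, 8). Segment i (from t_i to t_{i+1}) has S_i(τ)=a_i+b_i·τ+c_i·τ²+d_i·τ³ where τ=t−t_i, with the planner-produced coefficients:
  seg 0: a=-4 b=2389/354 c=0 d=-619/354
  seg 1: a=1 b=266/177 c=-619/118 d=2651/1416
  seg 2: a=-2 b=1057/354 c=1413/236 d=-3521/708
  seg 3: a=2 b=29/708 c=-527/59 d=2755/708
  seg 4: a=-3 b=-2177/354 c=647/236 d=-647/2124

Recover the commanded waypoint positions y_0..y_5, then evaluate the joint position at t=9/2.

y_0=-4 y_1=1 y_2=-2 y_3=2 y_4=-3 y_5=-5
S(9/2) = 517/1888

y_0 = S_0(0) = a_0 = -4
y_1 = S_1(0) = a_1 = 1
y_2 = S_2(0) = a_2 = -2
y_3 = S_3(0) = a_3 = 2
y_4 = S_4(0) = a_4 = -3
y_5 = S_4(3) = -5
t_q=9/2 is in segment 3 (τ=1/2); S_3(τ)=517/1888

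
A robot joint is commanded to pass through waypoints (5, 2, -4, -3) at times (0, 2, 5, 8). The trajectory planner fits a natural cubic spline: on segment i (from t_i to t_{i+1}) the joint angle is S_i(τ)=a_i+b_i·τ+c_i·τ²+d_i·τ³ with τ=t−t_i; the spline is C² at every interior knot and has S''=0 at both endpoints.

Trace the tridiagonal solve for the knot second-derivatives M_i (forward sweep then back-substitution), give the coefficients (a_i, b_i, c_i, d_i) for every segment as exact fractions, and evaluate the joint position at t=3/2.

Δ: Δ0=-3/2, Δ1=-2, Δ2=1/3
row 1: diag=10, rhs=-3; c'=3/10, d'=-3/10
row 2: denom=12−3·3/10=111/10; d'=(14−3·-3/10)/(111/10)=149/111
back: M2=149/111
back: M1=-3/10−3/10·149/111=-26/37
M: M0=0, M1=-26/37, M2=149/111, M3=0
seg 0: a=5, c=M0/2=0, d=(M1−M0)/(6·2)=-13/222, b=Δ0−h0·(2M0+M1)/6=-281/222
seg 1: a=2, c=M1/2=-13/37, d=(M2−M1)/(6·3)=227/1998, b=Δ1−h1·(2M1+M2)/6=-437/222
seg 2: a=-4, c=M2/2=149/222, d=(M3−M2)/(6·3)=-149/1998, b=Δ2−h2·(2M2+M3)/6=-112/111
t_q=3/2 → seg 0, τ=3/2; S=5+-281/222·τ+0·τ²+-13/222·τ³=1719/592

  seg 0: a=5 b=-281/222 c=0 d=-13/222
  seg 1: a=2 b=-437/222 c=-13/37 d=227/1998
  seg 2: a=-4 b=-112/111 c=149/222 d=-149/1998
S(3/2) = 1719/592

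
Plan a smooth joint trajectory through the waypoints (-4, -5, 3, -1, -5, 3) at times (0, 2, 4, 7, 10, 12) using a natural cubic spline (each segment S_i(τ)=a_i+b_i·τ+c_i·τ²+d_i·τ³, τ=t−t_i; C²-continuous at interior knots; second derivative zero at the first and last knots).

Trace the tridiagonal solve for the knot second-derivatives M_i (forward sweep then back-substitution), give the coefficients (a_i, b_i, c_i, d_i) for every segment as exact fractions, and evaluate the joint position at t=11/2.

Δ: Δ0=-1/2, Δ1=4, Δ2=-4/3, Δ3=-4/3, Δ4=4
row 1: diag=8, rhs=27; c'=1/4, d'=27/8
row 2: denom=10−2·1/4=19/2; d'=(-32−2·27/8)/(19/2)=-155/38
row 3: denom=12−3·6/19=210/19; d'=(0−3·-155/38)/(210/19)=31/28
row 4: denom=10−3·19/70=643/70; d'=(32−3·31/28)/(643/70)=4015/1286
back: M4=4015/1286
back: M3=31/28−19/70·4015/1286=167/643
back: M2=-155/38−6/19·167/643=-5351/1286
back: M1=27/8−1/4·-5351/1286=2839/643
M: M0=0, M1=2839/643, M2=-5351/1286, M3=167/643, M4=4015/1286, M5=0
seg 0: a=-4, c=M0/2=0, d=(M1−M0)/(6·2)=2839/7716, b=Δ0−h0·(2M0+M1)/6=-7607/3858
seg 1: a=-5, c=M1/2=2839/1286, d=(M2−M1)/(6·2)=-11029/15432, b=Δ1−h1·(2M1+M2)/6=9427/3858
seg 2: a=3, c=M2/2=-5351/2572, d=(M3−M2)/(6·3)=1895/7716, b=Δ2−h2·(2M2+M3)/6=5204/1929
seg 3: a=-1, c=M3/2=167/1286, d=(M4−M3)/(6·3)=409/2572, b=Δ3−h3·(2M3+M4)/6=-24337/7716
seg 4: a=-5, c=M4/2=4015/2572, d=(M5−M4)/(6·2)=-4015/15432, b=Δ4−h4·(2M4+M5)/6=3701/1929
t_q=11/2 → seg 2, τ=3/2; S=3+5204/1929·τ+-5351/2572·τ²+1895/7716·τ³=65729/20576

  seg 0: a=-4 b=-7607/3858 c=0 d=2839/7716
  seg 1: a=-5 b=9427/3858 c=2839/1286 d=-11029/15432
  seg 2: a=3 b=5204/1929 c=-5351/2572 d=1895/7716
  seg 3: a=-1 b=-24337/7716 c=167/1286 d=409/2572
  seg 4: a=-5 b=3701/1929 c=4015/2572 d=-4015/15432
S(11/2) = 65729/20576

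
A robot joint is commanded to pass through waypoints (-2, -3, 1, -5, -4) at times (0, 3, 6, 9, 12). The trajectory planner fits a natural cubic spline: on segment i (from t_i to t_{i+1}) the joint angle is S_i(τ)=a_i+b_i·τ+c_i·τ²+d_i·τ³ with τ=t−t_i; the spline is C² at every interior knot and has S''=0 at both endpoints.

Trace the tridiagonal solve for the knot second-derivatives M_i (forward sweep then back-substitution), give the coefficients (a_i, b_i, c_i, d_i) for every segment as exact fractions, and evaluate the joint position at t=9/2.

Δ: Δ0=-1/3, Δ1=4/3, Δ2=-2, Δ3=1/3
row 1: diag=12, rhs=10; c'=1/4, d'=5/6
row 2: denom=12−3·1/4=45/4; d'=(-20−3·5/6)/(45/4)=-2
row 3: denom=12−3·4/15=56/5; d'=(14−3·-2)/(56/5)=25/14
back: M3=25/14
back: M2=-2−4/15·25/14=-52/21
back: M1=5/6−1/4·-52/21=61/42
M: M0=0, M1=61/42, M2=-52/21, M3=25/14, M4=0
seg 0: a=-2, c=M0/2=0, d=(M1−M0)/(6·3)=61/756, b=Δ0−h0·(2M0+M1)/6=-89/84
seg 1: a=-3, c=M1/2=61/84, d=(M2−M1)/(6·3)=-55/252, b=Δ1−h1·(2M1+M2)/6=47/42
seg 2: a=1, c=M2/2=-26/21, d=(M3−M2)/(6·3)=179/756, b=Δ2−h2·(2M2+M3)/6=-5/12
seg 3: a=-5, c=M3/2=25/28, d=(M4−M3)/(6·3)=-25/252, b=Δ3−h3·(2M3+M4)/6=-61/42
t_q=9/2 → seg 1, τ=3/2; S=-3+47/42·τ+61/84·τ²+-55/252·τ³=-95/224

  seg 0: a=-2 b=-89/84 c=0 d=61/756
  seg 1: a=-3 b=47/42 c=61/84 d=-55/252
  seg 2: a=1 b=-5/12 c=-26/21 d=179/756
  seg 3: a=-5 b=-61/42 c=25/28 d=-25/252
S(9/2) = -95/224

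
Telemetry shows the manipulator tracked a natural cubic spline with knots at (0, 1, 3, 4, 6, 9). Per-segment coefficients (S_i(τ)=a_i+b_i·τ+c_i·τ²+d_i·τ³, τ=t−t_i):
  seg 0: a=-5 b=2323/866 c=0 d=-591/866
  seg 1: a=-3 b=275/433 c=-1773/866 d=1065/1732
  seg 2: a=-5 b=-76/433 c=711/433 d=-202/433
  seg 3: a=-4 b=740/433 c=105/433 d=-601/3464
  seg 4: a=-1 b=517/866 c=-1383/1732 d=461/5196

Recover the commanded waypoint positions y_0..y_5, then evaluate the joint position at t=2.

y_0 = S_0(0) = a_0 = -5
y_1 = S_1(0) = a_1 = -3
y_2 = S_2(0) = a_2 = -5
y_3 = S_3(0) = a_3 = -4
y_4 = S_4(0) = a_4 = -1
y_5 = S_4(3) = -4
t_q=2 is in segment 1 (τ=1); S_1(τ)=-6577/1732

y_0=-5 y_1=-3 y_2=-5 y_3=-4 y_4=-1 y_5=-4
S(2) = -6577/1732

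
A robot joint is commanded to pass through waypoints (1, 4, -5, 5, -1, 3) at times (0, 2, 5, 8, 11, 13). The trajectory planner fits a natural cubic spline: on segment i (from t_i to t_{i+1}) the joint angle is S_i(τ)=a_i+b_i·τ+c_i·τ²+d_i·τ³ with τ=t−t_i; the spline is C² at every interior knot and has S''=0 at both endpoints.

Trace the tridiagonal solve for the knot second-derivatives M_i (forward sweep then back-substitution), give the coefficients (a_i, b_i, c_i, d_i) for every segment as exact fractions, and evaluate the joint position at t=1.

Δ: Δ0=3/2, Δ1=-3, Δ2=10/3, Δ3=-2, Δ4=2
row 1: diag=10, rhs=-27; c'=3/10, d'=-27/10
row 2: denom=12−3·3/10=111/10; d'=(38−3·-27/10)/(111/10)=461/111
row 3: denom=12−3·10/37=414/37; d'=(-32−3·461/111)/(414/37)=-1645/414
row 4: denom=10−3·37/138=423/46; d'=(24−3·-1645/414)/(423/46)=4957/1269
back: M4=4957/1269
back: M3=-1645/414−37/138·4957/1269=-19114/3807
back: M2=461/111−10/37·-19114/3807=20977/3807
back: M1=-27/10−3/10·20977/3807=-5524/1269
M: M0=0, M1=-5524/1269, M2=20977/3807, M3=-19114/3807, M4=4957/1269, M5=0
seg 0: a=1, c=M0/2=0, d=(M1−M0)/(6·2)=-1381/3807, b=Δ0−h0·(2M0+M1)/6=22469/7614
seg 1: a=4, c=M1/2=-2762/1269, d=(M2−M1)/(6·3)=37549/68526, b=Δ1−h1·(2M1+M2)/6=-10675/7614
seg 2: a=-5, c=M2/2=20977/7614, d=(M3−M2)/(6·3)=-853/1458, b=Δ2−h2·(2M2+M3)/6=1270/3807
seg 3: a=5, c=M3/2=-9557/3807, d=(M4−M3)/(6·3)=33985/68526, b=Δ3−h3·(2M3+M4)/6=8129/7614
seg 4: a=-1, c=M4/2=4957/2538, d=(M5−M4)/(6·2)=-4957/15228, b=Δ4−h4·(2M4+M5)/6=-2300/3807
t_q=1 → seg 0, τ=1; S=1+22469/7614·τ+0·τ²+-1381/3807·τ³=9107/2538

  seg 0: a=1 b=22469/7614 c=0 d=-1381/3807
  seg 1: a=4 b=-10675/7614 c=-2762/1269 d=37549/68526
  seg 2: a=-5 b=1270/3807 c=20977/7614 d=-853/1458
  seg 3: a=5 b=8129/7614 c=-9557/3807 d=33985/68526
  seg 4: a=-1 b=-2300/3807 c=4957/2538 d=-4957/15228
S(1) = 9107/2538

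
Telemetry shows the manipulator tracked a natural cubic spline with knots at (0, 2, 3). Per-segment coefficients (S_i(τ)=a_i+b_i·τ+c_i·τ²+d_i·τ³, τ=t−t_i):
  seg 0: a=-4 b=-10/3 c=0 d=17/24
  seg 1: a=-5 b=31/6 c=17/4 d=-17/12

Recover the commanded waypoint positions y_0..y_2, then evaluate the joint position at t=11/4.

y_0 = S_0(0) = a_0 = -4
y_1 = S_1(0) = a_1 = -5
y_2 = S_1(1) = 3
t_q=11/4 is in segment 1 (τ=3/4); S_1(τ)=171/256

y_0=-4 y_1=-5 y_2=3
S(11/4) = 171/256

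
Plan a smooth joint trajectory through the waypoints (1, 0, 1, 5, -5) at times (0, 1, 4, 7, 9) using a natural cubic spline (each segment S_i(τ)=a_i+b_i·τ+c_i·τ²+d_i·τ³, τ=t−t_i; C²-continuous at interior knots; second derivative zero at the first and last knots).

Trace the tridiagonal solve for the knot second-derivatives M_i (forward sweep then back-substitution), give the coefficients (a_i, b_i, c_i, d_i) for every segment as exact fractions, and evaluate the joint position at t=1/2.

Δ: Δ0=-1, Δ1=1/3, Δ2=4/3, Δ3=-5
row 1: diag=8, rhs=8; c'=3/8, d'=1
row 2: denom=12−3·3/8=87/8; d'=(6−3·1)/(87/8)=8/29
row 3: denom=10−3·8/29=266/29; d'=(-38−3·8/29)/(266/29)=-563/133
back: M3=-563/133
back: M2=8/29−8/29·-563/133=192/133
back: M1=1−3/8·192/133=61/133
M: M0=0, M1=61/133, M2=192/133, M3=-563/133, M4=0
seg 0: a=1, c=M0/2=0, d=(M1−M0)/(6·1)=61/798, b=Δ0−h0·(2M0+M1)/6=-859/798
seg 1: a=0, c=M1/2=61/266, d=(M2−M1)/(6·3)=131/2394, b=Δ1−h1·(2M1+M2)/6=-338/399
seg 2: a=1, c=M2/2=96/133, d=(M3−M2)/(6·3)=-755/2394, b=Δ2−h2·(2M2+M3)/6=1601/798
seg 3: a=5, c=M3/2=-563/266, d=(M4−M3)/(6·2)=563/1596, b=Δ3−h3·(2M3+M4)/6=-869/399
t_q=1/2 → seg 0, τ=1/2; S=1+-859/798·τ+0·τ²+61/798·τ³=1003/2128

  seg 0: a=1 b=-859/798 c=0 d=61/798
  seg 1: a=0 b=-338/399 c=61/266 d=131/2394
  seg 2: a=1 b=1601/798 c=96/133 d=-755/2394
  seg 3: a=5 b=-869/399 c=-563/266 d=563/1596
S(1/2) = 1003/2128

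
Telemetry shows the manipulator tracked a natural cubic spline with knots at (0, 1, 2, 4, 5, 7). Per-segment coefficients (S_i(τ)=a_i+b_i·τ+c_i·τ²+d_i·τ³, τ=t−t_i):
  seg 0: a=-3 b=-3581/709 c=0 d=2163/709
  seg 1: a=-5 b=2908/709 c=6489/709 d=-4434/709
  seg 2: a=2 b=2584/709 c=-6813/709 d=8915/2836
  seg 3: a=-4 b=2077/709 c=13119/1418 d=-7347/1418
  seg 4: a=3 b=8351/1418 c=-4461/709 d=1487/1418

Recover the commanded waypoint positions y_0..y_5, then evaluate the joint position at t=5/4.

y_0 = S_0(0) = a_0 = -3
y_1 = S_1(0) = a_1 = -5
y_2 = S_2(0) = a_2 = 2
y_3 = S_3(0) = a_3 = -4
y_4 = S_4(0) = a_4 = 3
y_5 = S_4(2) = -2
t_q=5/4 is in segment 1 (τ=1/4); S_1(τ)=-79415/22688

y_0=-3 y_1=-5 y_2=2 y_3=-4 y_4=3 y_5=-2
S(5/4) = -79415/22688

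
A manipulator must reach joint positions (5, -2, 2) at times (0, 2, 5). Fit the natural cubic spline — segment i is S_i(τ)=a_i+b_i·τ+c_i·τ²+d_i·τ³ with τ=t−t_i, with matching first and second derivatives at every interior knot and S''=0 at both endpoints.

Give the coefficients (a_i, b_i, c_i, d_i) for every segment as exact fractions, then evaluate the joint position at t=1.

  seg 0: a=5 b=-67/15 c=0 d=29/120
  seg 1: a=-2 b=-47/30 c=29/20 d=-29/180
S(1) = 31/40

Δ: Δ0=-7/2, Δ1=4/3
row 1: diag=10, rhs=29; c'=3/10, d'=29/10
back: M1=29/10
M: M0=0, M1=29/10, M2=0
seg 0: a=5, c=M0/2=0, d=(M1−M0)/(6·2)=29/120, b=Δ0−h0·(2M0+M1)/6=-67/15
seg 1: a=-2, c=M1/2=29/20, d=(M2−M1)/(6·3)=-29/180, b=Δ1−h1·(2M1+M2)/6=-47/30
t_q=1 → seg 0, τ=1; S=5+-67/15·τ+0·τ²+29/120·τ³=31/40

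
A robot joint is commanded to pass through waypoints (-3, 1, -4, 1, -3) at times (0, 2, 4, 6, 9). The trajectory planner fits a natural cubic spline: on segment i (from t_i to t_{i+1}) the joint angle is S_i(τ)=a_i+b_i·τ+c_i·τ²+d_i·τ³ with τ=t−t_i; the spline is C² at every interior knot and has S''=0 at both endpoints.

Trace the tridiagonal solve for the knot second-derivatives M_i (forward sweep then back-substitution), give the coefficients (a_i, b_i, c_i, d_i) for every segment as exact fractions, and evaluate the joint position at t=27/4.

  seg 0: a=-3 b=769/213 c=0 d=-343/852
  seg 1: a=1 b=-260/213 c=-343/142 d=1513/1704
  seg 2: a=-4 b=-97/426 c=827/284 d=-1319/1704
  seg 3: a=1 b=454/213 c=-123/71 d=41/213
S(27/4) = 7749/4544

Δ: Δ0=2, Δ1=-5/2, Δ2=5/2, Δ3=-4/3
row 1: diag=8, rhs=-27; c'=1/4, d'=-27/8
row 2: denom=8−2·1/4=15/2; d'=(30−2·-27/8)/(15/2)=49/10
row 3: denom=10−2·4/15=142/15; d'=(-23−2·49/10)/(142/15)=-246/71
back: M3=-246/71
back: M2=49/10−4/15·-246/71=827/142
back: M1=-27/8−1/4·827/142=-343/71
M: M0=0, M1=-343/71, M2=827/142, M3=-246/71, M4=0
seg 0: a=-3, c=M0/2=0, d=(M1−M0)/(6·2)=-343/852, b=Δ0−h0·(2M0+M1)/6=769/213
seg 1: a=1, c=M1/2=-343/142, d=(M2−M1)/(6·2)=1513/1704, b=Δ1−h1·(2M1+M2)/6=-260/213
seg 2: a=-4, c=M2/2=827/284, d=(M3−M2)/(6·2)=-1319/1704, b=Δ2−h2·(2M2+M3)/6=-97/426
seg 3: a=1, c=M3/2=-123/71, d=(M4−M3)/(6·3)=41/213, b=Δ3−h3·(2M3+M4)/6=454/213
t_q=27/4 → seg 3, τ=3/4; S=1+454/213·τ+-123/71·τ²+41/213·τ³=7749/4544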